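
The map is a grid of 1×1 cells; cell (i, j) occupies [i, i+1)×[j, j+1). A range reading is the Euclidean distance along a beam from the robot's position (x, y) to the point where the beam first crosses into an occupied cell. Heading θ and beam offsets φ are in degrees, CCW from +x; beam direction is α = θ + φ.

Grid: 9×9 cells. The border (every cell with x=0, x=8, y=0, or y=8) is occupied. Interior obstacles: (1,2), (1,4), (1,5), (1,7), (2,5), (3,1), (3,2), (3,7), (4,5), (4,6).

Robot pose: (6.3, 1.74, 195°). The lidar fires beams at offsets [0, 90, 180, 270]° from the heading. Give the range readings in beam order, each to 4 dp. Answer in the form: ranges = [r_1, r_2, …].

ranges = [2.3811, 0.7661, 1.7600, 5.0228]

beam 1: φ=0°, α=195°
  dir = (cos 195°, sin 195°) = (-0.9659, -0.2588); from cell (6,1)
  next x-line at t=0.3106, next y-line at t=2.8591; Δt_x=1.0353, Δt_y=3.8637
    x: enter (5,1) at t=0.3106
    x: enter (4,1) at t=1.3459
    x: enter (3,1) at t=2.3811 ← occupied
  → r_1 = 2.3811
beam 2: φ=90°, α=285°
  dir = (cos 285°, sin 285°) = (0.2588, -0.9659); from cell (6,1)
  next x-line at t=2.7046, next y-line at t=0.7661; Δt_x=3.8637, Δt_y=1.0353
    y: enter (6,0) at t=0.7661 ← occupied
  → r_2 = 0.7661
beam 3: φ=180°, α=15°
  dir = (cos 15°, sin 15°) = (0.9659, 0.2588); from cell (6,1)
  next x-line at t=0.7247, next y-line at t=1.0046; Δt_x=1.0353, Δt_y=3.8637
    x: enter (7,1) at t=0.7247
    y: enter (7,2) at t=1.0046
    x: enter (8,2) at t=1.7600 ← occupied
  → r_3 = 1.7600
beam 4: φ=270°, α=105°
  dir = (cos 105°, sin 105°) = (-0.2588, 0.9659); from cell (6,1)
  next x-line at t=1.1591, next y-line at t=0.2692; Δt_x=3.8637, Δt_y=1.0353
    y: enter (6,2) at t=0.2692
    x: enter (5,2) at t=1.1591
    y: enter (5,3) at t=1.3044
    y: enter (5,4) at t=2.3397
    y: enter (5,5) at t=3.3750
    y: enter (5,6) at t=4.4103
    x: enter (4,6) at t=5.0228 ← occupied
  → r_4 = 5.0228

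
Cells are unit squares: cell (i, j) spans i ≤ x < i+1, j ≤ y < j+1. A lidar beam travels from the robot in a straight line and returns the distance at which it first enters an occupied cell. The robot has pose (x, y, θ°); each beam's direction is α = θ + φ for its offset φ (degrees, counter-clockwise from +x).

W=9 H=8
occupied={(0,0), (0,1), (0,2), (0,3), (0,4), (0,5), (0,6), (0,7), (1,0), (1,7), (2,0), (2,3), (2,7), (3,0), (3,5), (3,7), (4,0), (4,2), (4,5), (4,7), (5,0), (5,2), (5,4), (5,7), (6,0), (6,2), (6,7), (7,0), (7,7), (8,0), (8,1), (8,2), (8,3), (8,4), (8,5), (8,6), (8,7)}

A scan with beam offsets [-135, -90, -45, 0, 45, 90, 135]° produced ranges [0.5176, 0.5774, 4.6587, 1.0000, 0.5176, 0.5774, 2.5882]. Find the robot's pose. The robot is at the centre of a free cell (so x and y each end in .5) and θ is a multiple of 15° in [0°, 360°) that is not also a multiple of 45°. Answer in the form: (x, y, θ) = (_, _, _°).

Enumerate (i+0.5, j+0.5, θ) over the 35 free cells and 16 admissible headings. For each, cast all 7 beams and compare to the given ranges.
  (2.5, 4.5, 30°): beam 3 = 5.6940 ≠ 4.6587 ✗
  (3.5, 4.5, 120°): beam 1 = 1.5529 ≠ 0.5176 ✗
  (6.5, 1.5, 285°): beam 1 = 1.0000 ≠ 0.5176 ✗
  …
  (5.5, 3.5, 210°): r_1=0.5176, r_2=0.5774, r_3=4.6587, r_4=1.0000, r_5=0.5176, r_6=0.5774, r_7=2.5882 — all match ✓
No second candidate reproduces the full scan.

(x, y, θ) = (5.5, 3.5, 210°)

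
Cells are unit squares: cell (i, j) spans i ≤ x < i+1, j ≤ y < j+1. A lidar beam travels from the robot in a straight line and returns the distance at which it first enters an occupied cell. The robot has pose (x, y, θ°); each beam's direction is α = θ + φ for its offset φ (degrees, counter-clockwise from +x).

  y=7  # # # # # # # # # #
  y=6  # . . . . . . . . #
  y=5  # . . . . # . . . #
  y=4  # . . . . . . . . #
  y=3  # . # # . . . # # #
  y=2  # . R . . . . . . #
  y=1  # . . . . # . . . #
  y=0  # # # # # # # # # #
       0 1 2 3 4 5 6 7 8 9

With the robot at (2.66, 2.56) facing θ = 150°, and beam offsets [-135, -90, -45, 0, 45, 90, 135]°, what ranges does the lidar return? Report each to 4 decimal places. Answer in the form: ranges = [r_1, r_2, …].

beam 1: φ=-135°, α=15°
  cosα=0.9659 sinα=0.2588 | (2,2) | tMaxX 0.3520 tMaxY 1.7000 | tΔX 1.0353 tΔY 3.8637
    t=0.3520 [x] (3,2)
    t=1.3873 [x] (4,2)
    t=1.7000 [y] (4,3)
    t=2.4225 [x] (5,3)
    t=3.4578 [x] (6,3)
    t=4.4931 [x] (7,3) — stop
  → r_1 = 4.4931
beam 2: φ=-90°, α=60°
  cosα=0.5000 sinα=0.8660 | (2,2) | tMaxX 0.6800 tMaxY 0.5081 | tΔX 2.0000 tΔY 1.1547
    t=0.5081 [y] (2,3) — stop
  → r_2 = 0.5081
beam 3: φ=-45°, α=105°
  cosα=-0.2588 sinα=0.9659 | (2,2) | tMaxX 2.5500 tMaxY 0.4555 | tΔX 3.8637 tΔY 1.0353
    t=0.4555 [y] (2,3) — stop
  → r_3 = 0.4555
beam 4: φ=0°, α=150°
  cosα=-0.8660 sinα=0.5000 | (2,2) | tMaxX 0.7621 tMaxY 0.8800 | tΔX 1.1547 tΔY 2.0000
    t=0.7621 [x] (1,2)
    t=0.8800 [y] (1,3)
    t=1.9168 [x] (0,3) — stop
  → r_4 = 1.9168
beam 5: φ=45°, α=195°
  cosα=-0.9659 sinα=-0.2588 | (2,2) | tMaxX 0.6833 tMaxY 2.1637 | tΔX 1.0353 tΔY 3.8637
    t=0.6833 [x] (1,2)
    t=1.7186 [x] (0,2) — stop
  → r_5 = 1.7186
beam 6: φ=90°, α=240°
  cosα=-0.5000 sinα=-0.8660 | (2,2) | tMaxX 1.3200 tMaxY 0.6466 | tΔX 2.0000 tΔY 1.1547
    t=0.6466 [y] (2,1)
    t=1.3200 [x] (1,1)
    t=1.8013 [y] (1,0) — stop
  → r_6 = 1.8013
beam 7: φ=135°, α=285°
  cosα=0.2588 sinα=-0.9659 | (2,2) | tMaxX 1.3137 tMaxY 0.5798 | tΔX 3.8637 tΔY 1.0353
    t=0.5798 [y] (2,1)
    t=1.3137 [x] (3,1)
    t=1.6150 [y] (3,0) — stop
  → r_7 = 1.6150

ranges = [4.4931, 0.5081, 0.4555, 1.9168, 1.7186, 1.8013, 1.6150]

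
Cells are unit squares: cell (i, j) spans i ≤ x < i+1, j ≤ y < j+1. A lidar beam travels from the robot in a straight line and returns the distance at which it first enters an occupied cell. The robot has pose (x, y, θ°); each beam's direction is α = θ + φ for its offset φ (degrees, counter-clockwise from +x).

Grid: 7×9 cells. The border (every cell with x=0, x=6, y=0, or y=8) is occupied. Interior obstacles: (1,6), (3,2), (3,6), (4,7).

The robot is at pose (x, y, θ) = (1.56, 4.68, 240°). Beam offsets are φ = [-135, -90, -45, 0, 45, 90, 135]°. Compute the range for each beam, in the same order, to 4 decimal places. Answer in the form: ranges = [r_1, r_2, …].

ranges = [1.3666, 0.6466, 0.5798, 1.1200, 3.8098, 5.1269, 4.5966]

beam 1: φ=-135°, α=105°
  d=(-0.2588,0.9659)  start (1,4)  tX=2.1637 tY=0.3313  stride 1/|dx|=3.8637 1/|dy|=1.0353
    cross y-line → (1,5), t=0.3313
    cross y-line → (1,6), t=1.3666 (wall)
  → r_1 = 1.3666
beam 2: φ=-90°, α=150°
  d=(-0.8660,0.5000)  start (1,4)  tX=0.6466 tY=0.6400  stride 1/|dx|=1.1547 1/|dy|=2.0000
    cross y-line → (1,5), t=0.6400
    cross x-line → (0,5), t=0.6466 (wall)
  → r_2 = 0.6466
beam 3: φ=-45°, α=195°
  d=(-0.9659,-0.2588)  start (1,4)  tX=0.5798 tY=2.6273  stride 1/|dx|=1.0353 1/|dy|=3.8637
    cross x-line → (0,4), t=0.5798 (wall)
  → r_3 = 0.5798
beam 4: φ=0°, α=240°
  d=(-0.5000,-0.8660)  start (1,4)  tX=1.1200 tY=0.7852  stride 1/|dx|=2.0000 1/|dy|=1.1547
    cross y-line → (1,3), t=0.7852
    cross x-line → (0,3), t=1.1200 (wall)
  → r_4 = 1.1200
beam 5: φ=45°, α=285°
  d=(0.2588,-0.9659)  start (1,4)  tX=1.7000 tY=0.7040  stride 1/|dx|=3.8637 1/|dy|=1.0353
    cross y-line → (1,3), t=0.7040
    cross x-line → (2,3), t=1.7000
    cross y-line → (2,2), t=1.7393
    cross y-line → (2,1), t=2.7745
    cross y-line → (2,0), t=3.8098 (wall)
  → r_5 = 3.8098
beam 6: φ=90°, α=330°
  d=(0.8660,-0.5000)  start (1,4)  tX=0.5081 tY=1.3600  stride 1/|dx|=1.1547 1/|dy|=2.0000
    cross x-line → (2,4), t=0.5081
    cross y-line → (2,3), t=1.3600
    cross x-line → (3,3), t=1.6628
    cross x-line → (4,3), t=2.8175
    cross y-line → (4,2), t=3.3600
    cross x-line → (5,2), t=3.9722
    cross x-line → (6,2), t=5.1269 (wall)
  → r_6 = 5.1269
beam 7: φ=135°, α=15°
  d=(0.9659,0.2588)  start (1,4)  tX=0.4555 tY=1.2364  stride 1/|dx|=1.0353 1/|dy|=3.8637
    cross x-line → (2,4), t=0.4555
    cross y-line → (2,5), t=1.2364
    cross x-line → (3,5), t=1.4908
    cross x-line → (4,5), t=2.5261
    cross x-line → (5,5), t=3.5614
    cross x-line → (6,5), t=4.5966 (wall)
  → r_7 = 4.5966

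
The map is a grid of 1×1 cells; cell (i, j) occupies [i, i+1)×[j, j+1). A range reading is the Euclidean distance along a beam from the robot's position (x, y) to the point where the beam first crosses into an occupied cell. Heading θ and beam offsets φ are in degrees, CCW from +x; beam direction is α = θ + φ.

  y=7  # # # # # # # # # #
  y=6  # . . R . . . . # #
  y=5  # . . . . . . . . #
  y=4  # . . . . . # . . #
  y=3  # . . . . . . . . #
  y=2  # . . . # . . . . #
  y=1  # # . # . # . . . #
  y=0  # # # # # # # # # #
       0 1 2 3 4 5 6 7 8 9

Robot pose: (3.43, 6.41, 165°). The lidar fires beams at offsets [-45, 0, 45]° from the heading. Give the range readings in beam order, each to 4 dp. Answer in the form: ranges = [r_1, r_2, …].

beam 1: φ=-45°, α=120°
  cosα=-0.5000 sinα=0.8660 | (3,6) | tMaxX 0.8600 tMaxY 0.6813 | tΔX 2.0000 tΔY 1.1547
    t=0.6813 [y] (3,7) — stop
  → r_1 = 0.6813
beam 2: φ=0°, α=165°
  cosα=-0.9659 sinα=0.2588 | (3,6) | tMaxX 0.4452 tMaxY 2.2796 | tΔX 1.0353 tΔY 3.8637
    t=0.4452 [x] (2,6)
    t=1.4804 [x] (1,6)
    t=2.2796 [y] (1,7) — stop
  → r_2 = 2.2796
beam 3: φ=45°, α=210°
  cosα=-0.8660 sinα=-0.5000 | (3,6) | tMaxX 0.4965 tMaxY 0.8200 | tΔX 1.1547 tΔY 2.0000
    t=0.4965 [x] (2,6)
    t=0.8200 [y] (2,5)
    t=1.6512 [x] (1,5)
    t=2.8059 [x] (0,5) — stop
  → r_3 = 2.8059

ranges = [0.6813, 2.2796, 2.8059]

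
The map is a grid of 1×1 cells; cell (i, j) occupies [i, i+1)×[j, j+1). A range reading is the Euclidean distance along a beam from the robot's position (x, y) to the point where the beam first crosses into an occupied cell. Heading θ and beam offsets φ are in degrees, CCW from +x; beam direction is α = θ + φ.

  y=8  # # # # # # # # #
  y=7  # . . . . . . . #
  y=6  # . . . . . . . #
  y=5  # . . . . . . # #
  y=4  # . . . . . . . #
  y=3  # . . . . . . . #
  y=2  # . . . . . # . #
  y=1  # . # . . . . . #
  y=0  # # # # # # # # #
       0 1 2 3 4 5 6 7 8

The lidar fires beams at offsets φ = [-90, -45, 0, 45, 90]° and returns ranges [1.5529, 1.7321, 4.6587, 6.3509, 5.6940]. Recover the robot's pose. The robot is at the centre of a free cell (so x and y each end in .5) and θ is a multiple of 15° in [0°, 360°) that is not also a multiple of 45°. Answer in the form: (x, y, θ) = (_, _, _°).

Candidates: 46 free-cell centres × 16 headings = 736 poses. Raycast each; keep the one whose scan matches to 4 dp.
  (2.5, 5.5, 105°): beam 1 = 5.6940 ≠ 1.5529 ✗
  (3.5, 3.5, 345°): beam 1 = 1.9319 ≠ 1.5529 ✗
  (5.5, 6.5, 60°): beam 1 = 1.7321 ≠ 1.5529 ✗
  (7.5, 1.5, 30°): beam 1 = 0.5774 ≠ 1.5529 ✗
  …
  (6.5, 3.5, 105°): r_1=1.5529, r_2=1.7321, r_3=4.6587, r_4=6.3509, r_5=5.6940 — all match ✓
Unique over the lattice → pose = (6.5, 3.5, 105°).

(x, y, θ) = (6.5, 3.5, 105°)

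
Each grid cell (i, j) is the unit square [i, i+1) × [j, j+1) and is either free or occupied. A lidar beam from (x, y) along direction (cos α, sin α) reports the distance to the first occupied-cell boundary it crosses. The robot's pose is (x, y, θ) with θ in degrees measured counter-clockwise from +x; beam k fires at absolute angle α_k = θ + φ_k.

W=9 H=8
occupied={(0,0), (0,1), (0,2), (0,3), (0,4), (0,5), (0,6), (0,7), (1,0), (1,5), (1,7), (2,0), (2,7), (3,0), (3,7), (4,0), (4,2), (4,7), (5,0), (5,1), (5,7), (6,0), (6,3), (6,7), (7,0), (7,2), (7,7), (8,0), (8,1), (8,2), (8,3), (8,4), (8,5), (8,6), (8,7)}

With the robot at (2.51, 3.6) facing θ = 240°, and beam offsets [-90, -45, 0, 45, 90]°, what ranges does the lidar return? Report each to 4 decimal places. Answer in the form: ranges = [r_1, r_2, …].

ranges = [1.7436, 1.5633, 3.0022, 2.6917, 1.7205]

beam 1: φ=-90°, α=150°
  direction (-0.8660, 0.5000); cell (2,3); t to first gridline: x 0.5889, y 0.8000 (then +1.1547 / +2.0000)
    (1,3) via x @ 0.5889
    (1,4) via y @ 0.8000
    (0,4) via x @ 1.7436  # hit
  → r_1 = 1.7436
beam 2: φ=-45°, α=195°
  direction (-0.9659, -0.2588); cell (2,3); t to first gridline: x 0.5280, y 2.3182 (then +1.0353 / +3.8637)
    (1,3) via x @ 0.5280
    (0,3) via x @ 1.5633  # hit
  → r_2 = 1.5633
beam 3: φ=0°, α=240°
  direction (-0.5000, -0.8660); cell (2,3); t to first gridline: x 1.0200, y 0.6928 (then +2.0000 / +1.1547)
    (2,2) via y @ 0.6928
    (1,2) via x @ 1.0200
    (1,1) via y @ 1.8475
    (1,0) via y @ 3.0022  # hit
  → r_3 = 3.0022
beam 4: φ=45°, α=285°
  direction (0.2588, -0.9659); cell (2,3); t to first gridline: x 1.8932, y 0.6212 (then +3.8637 / +1.0353)
    (2,2) via y @ 0.6212
    (2,1) via y @ 1.6564
    (3,1) via x @ 1.8932
    (3,0) via y @ 2.6917  # hit
  → r_4 = 2.6917
beam 5: φ=90°, α=330°
  direction (0.8660, -0.5000); cell (2,3); t to first gridline: x 0.5658, y 1.2000 (then +1.1547 / +2.0000)
    (3,3) via x @ 0.5658
    (3,2) via y @ 1.2000
    (4,2) via x @ 1.7205  # hit
  → r_5 = 1.7205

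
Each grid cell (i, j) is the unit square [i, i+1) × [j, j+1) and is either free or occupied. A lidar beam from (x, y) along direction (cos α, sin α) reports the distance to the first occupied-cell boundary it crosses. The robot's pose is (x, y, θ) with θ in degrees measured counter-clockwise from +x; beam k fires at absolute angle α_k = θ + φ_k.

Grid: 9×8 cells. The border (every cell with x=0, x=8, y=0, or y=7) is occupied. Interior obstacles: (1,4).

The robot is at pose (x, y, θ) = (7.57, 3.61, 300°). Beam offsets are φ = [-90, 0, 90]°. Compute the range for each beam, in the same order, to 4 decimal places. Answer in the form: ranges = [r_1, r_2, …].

ranges = [5.2200, 0.8600, 0.4965]

beam 1: φ=-90°, α=210°
  dir = (cos 210°, sin 210°) = (-0.8660, -0.5000); from cell (7,3)
  next x-line at t=0.6582, next y-line at t=1.2200; Δt_x=1.1547, Δt_y=2.0000
    x: enter (6,3) at t=0.6582
    y: enter (6,2) at t=1.2200
    x: enter (5,2) at t=1.8129
    x: enter (4,2) at t=2.9676
    y: enter (4,1) at t=3.2200
    x: enter (3,1) at t=4.1223
    y: enter (3,0) at t=5.2200 ← occupied
  → r_1 = 5.2200
beam 2: φ=0°, α=300°
  dir = (cos 300°, sin 300°) = (0.5000, -0.8660); from cell (7,3)
  next x-line at t=0.8600, next y-line at t=0.7044; Δt_x=2.0000, Δt_y=1.1547
    y: enter (7,2) at t=0.7044
    x: enter (8,2) at t=0.8600 ← occupied
  → r_2 = 0.8600
beam 3: φ=90°, α=30°
  dir = (cos 30°, sin 30°) = (0.8660, 0.5000); from cell (7,3)
  next x-line at t=0.4965, next y-line at t=0.7800; Δt_x=1.1547, Δt_y=2.0000
    x: enter (8,3) at t=0.4965 ← occupied
  → r_3 = 0.4965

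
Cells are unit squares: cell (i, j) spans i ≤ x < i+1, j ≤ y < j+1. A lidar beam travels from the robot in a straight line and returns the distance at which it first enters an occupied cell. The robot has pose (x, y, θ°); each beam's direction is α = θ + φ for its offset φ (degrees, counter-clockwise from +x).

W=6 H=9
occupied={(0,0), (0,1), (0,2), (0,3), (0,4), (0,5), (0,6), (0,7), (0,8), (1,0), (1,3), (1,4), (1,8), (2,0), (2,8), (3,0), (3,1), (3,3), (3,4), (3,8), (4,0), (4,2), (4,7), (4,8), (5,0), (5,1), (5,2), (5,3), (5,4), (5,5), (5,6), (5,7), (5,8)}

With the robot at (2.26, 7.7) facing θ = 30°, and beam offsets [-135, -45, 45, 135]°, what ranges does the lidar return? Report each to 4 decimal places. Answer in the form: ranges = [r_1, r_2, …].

beam 1: φ=-135°, α=255°
  d=(-0.2588,-0.9659)  start (2,7)  tX=1.0046 tY=0.7247  stride 1/|dx|=3.8637 1/|dy|=1.0353
    cross y-line → (2,6), t=0.7247
    cross x-line → (1,6), t=1.0046
    cross y-line → (1,5), t=1.7600
    cross y-line → (1,4), t=2.7952 (wall)
  → r_1 = 2.7952
beam 2: φ=-45°, α=345°
  d=(0.9659,-0.2588)  start (2,7)  tX=0.7661 tY=2.7046  stride 1/|dx|=1.0353 1/|dy|=3.8637
    cross x-line → (3,7), t=0.7661
    cross x-line → (4,7), t=1.8014 (wall)
  → r_2 = 1.8014
beam 3: φ=45°, α=75°
  d=(0.2588,0.9659)  start (2,7)  tX=2.8591 tY=0.3106  stride 1/|dx|=3.8637 1/|dy|=1.0353
    cross y-line → (2,8), t=0.3106 (wall)
  → r_3 = 0.3106
beam 4: φ=135°, α=165°
  d=(-0.9659,0.2588)  start (2,7)  tX=0.2692 tY=1.1591  stride 1/|dx|=1.0353 1/|dy|=3.8637
    cross x-line → (1,7), t=0.2692
    cross y-line → (1,8), t=1.1591 (wall)
  → r_4 = 1.1591

ranges = [2.7952, 1.8014, 0.3106, 1.1591]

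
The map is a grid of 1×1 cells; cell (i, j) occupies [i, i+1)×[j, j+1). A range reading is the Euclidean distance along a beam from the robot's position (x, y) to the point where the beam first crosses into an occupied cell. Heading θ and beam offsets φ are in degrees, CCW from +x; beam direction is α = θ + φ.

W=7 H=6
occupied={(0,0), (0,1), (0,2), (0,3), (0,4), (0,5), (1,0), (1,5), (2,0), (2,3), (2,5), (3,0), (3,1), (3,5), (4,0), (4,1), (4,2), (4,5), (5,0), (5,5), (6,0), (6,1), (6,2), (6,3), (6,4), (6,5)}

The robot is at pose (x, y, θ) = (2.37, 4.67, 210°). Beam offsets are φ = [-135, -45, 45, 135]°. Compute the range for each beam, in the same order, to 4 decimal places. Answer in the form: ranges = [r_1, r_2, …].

beam 1: φ=-135°, α=75°
  direction (0.2588, 0.9659); cell (2,4); t to first gridline: x 2.4341, y 0.3416 (then +3.8637 / +1.0353)
    (2,5) via y @ 0.3416  # hit
  → r_1 = 0.3416
beam 2: φ=-45°, α=165°
  direction (-0.9659, 0.2588); cell (2,4); t to first gridline: x 0.3831, y 1.2750 (then +1.0353 / +3.8637)
    (1,4) via x @ 0.3831
    (1,5) via y @ 1.2750  # hit
  → r_2 = 1.2750
beam 3: φ=45°, α=255°
  direction (-0.2588, -0.9659); cell (2,4); t to first gridline: x 1.4296, y 0.6936 (then +3.8637 / +1.0353)
    (2,3) via y @ 0.6936  # hit
  → r_3 = 0.6936
beam 4: φ=135°, α=345°
  direction (0.9659, -0.2588); cell (2,4); t to first gridline: x 0.6522, y 2.5887 (then +1.0353 / +3.8637)
    (3,4) via x @ 0.6522
    (4,4) via x @ 1.6875
    (4,3) via y @ 2.5887
    (5,3) via x @ 2.7228
    (6,3) via x @ 3.7581  # hit
  → r_4 = 3.7581

ranges = [0.3416, 1.2750, 0.6936, 3.7581]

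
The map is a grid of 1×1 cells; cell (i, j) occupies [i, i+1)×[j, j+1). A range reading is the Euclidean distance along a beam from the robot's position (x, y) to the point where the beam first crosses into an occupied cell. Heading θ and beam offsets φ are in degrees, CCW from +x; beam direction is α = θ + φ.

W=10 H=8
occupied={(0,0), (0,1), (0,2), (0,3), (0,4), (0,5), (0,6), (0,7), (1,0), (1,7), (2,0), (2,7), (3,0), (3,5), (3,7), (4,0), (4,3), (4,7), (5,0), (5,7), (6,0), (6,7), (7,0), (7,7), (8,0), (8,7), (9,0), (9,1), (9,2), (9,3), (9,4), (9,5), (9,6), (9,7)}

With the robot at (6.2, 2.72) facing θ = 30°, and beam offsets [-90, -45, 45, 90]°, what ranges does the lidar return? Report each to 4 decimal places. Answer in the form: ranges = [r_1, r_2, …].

beam 1: φ=-90°, α=300°
  d=(0.5000,-0.8660)  start (6,2)  tX=1.6000 tY=0.8314  stride 1/|dx|=2.0000 1/|dy|=1.1547
    cross y-line → (6,1), t=0.8314
    cross x-line → (7,1), t=1.6000
    cross y-line → (7,0), t=1.9861 (wall)
  → r_1 = 1.9861
beam 2: φ=-45°, α=345°
  d=(0.9659,-0.2588)  start (6,2)  tX=0.8282 tY=2.7819  stride 1/|dx|=1.0353 1/|dy|=3.8637
    cross x-line → (7,2), t=0.8282
    cross x-line → (8,2), t=1.8635
    cross y-line → (8,1), t=2.7819
    cross x-line → (9,1), t=2.8988 (wall)
  → r_2 = 2.8988
beam 3: φ=45°, α=75°
  d=(0.2588,0.9659)  start (6,2)  tX=3.0910 tY=0.2899  stride 1/|dx|=3.8637 1/|dy|=1.0353
    cross y-line → (6,3), t=0.2899
    cross y-line → (6,4), t=1.3252
    cross y-line → (6,5), t=2.3604
    cross x-line → (7,5), t=3.0910
    cross y-line → (7,6), t=3.3957
    cross y-line → (7,7), t=4.4310 (wall)
  → r_3 = 4.4310
beam 4: φ=90°, α=120°
  d=(-0.5000,0.8660)  start (6,2)  tX=0.4000 tY=0.3233  stride 1/|dx|=2.0000 1/|dy|=1.1547
    cross y-line → (6,3), t=0.3233
    cross x-line → (5,3), t=0.4000
    cross y-line → (5,4), t=1.4780
    cross x-line → (4,4), t=2.4000
    cross y-line → (4,5), t=2.6327
    cross y-line → (4,6), t=3.7874
    cross x-line → (3,6), t=4.4000
    cross y-line → (3,7), t=4.9421 (wall)
  → r_4 = 4.9421

ranges = [1.9861, 2.8988, 4.4310, 4.9421]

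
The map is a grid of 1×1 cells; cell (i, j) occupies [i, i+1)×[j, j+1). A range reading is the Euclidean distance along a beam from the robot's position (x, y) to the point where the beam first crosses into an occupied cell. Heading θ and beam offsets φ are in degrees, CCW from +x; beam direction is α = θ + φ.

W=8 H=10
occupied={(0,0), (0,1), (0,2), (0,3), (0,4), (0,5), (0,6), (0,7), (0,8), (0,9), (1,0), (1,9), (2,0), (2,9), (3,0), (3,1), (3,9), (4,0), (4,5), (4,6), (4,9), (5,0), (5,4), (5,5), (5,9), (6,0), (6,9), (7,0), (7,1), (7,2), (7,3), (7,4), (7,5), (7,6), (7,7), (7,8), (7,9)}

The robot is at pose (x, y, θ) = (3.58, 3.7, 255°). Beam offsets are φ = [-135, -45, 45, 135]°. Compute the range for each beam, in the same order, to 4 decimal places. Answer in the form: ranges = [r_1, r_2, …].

beam 1: φ=-135°, α=120°
  d=(-0.5000,0.8660)  start (3,3)  tX=1.1600 tY=0.3464  stride 1/|dx|=2.0000 1/|dy|=1.1547
    cross y-line → (3,4), t=0.3464
    cross x-line → (2,4), t=1.1600
    cross y-line → (2,5), t=1.5011
    cross y-line → (2,6), t=2.6558
    cross x-line → (1,6), t=3.1600
    cross y-line → (1,7), t=3.8105
    cross y-line → (1,8), t=4.9652
    cross x-line → (0,8), t=5.1600 (wall)
  → r_1 = 5.1600
beam 2: φ=-45°, α=210°
  d=(-0.8660,-0.5000)  start (3,3)  tX=0.6697 tY=1.4000  stride 1/|dx|=1.1547 1/|dy|=2.0000
    cross x-line → (2,3), t=0.6697
    cross y-line → (2,2), t=1.4000
    cross x-line → (1,2), t=1.8244
    cross x-line → (0,2), t=2.9791 (wall)
  → r_2 = 2.9791
beam 3: φ=45°, α=300°
  d=(0.5000,-0.8660)  start (3,3)  tX=0.8400 tY=0.8083  stride 1/|dx|=2.0000 1/|dy|=1.1547
    cross y-line → (3,2), t=0.8083
    cross x-line → (4,2), t=0.8400
    cross y-line → (4,1), t=1.9630
    cross x-line → (5,1), t=2.8400
    cross y-line → (5,0), t=3.1177 (wall)
  → r_3 = 3.1177
beam 4: φ=135°, α=30°
  d=(0.8660,0.5000)  start (3,3)  tX=0.4850 tY=0.6000  stride 1/|dx|=1.1547 1/|dy|=2.0000
    cross x-line → (4,3), t=0.4850
    cross y-line → (4,4), t=0.6000
    cross x-line → (5,4), t=1.6397 (wall)
  → r_4 = 1.6397

ranges = [5.1600, 2.9791, 3.1177, 1.6397]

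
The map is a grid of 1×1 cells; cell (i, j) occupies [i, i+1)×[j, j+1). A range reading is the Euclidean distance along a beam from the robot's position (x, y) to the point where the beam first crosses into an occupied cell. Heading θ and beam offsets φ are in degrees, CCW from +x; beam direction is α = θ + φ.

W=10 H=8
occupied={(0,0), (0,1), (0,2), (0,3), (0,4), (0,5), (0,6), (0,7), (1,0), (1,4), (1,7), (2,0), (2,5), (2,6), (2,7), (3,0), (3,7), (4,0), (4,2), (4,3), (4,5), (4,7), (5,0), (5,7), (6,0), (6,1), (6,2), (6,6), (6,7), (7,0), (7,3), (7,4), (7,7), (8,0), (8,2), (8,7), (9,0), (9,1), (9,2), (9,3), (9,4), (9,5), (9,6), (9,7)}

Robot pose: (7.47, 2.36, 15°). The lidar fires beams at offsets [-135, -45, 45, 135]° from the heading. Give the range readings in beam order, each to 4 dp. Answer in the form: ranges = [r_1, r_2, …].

beam 1: φ=-135°, α=240°
  cosα=-0.5000 sinα=-0.8660 | (7,2) | tMaxX 0.9400 tMaxY 0.4157 | tΔX 2.0000 tΔY 1.1547
    t=0.4157 [y] (7,1)
    t=0.9400 [x] (6,1) — stop
  → r_1 = 0.9400
beam 2: φ=-45°, α=330°
  cosα=0.8660 sinα=-0.5000 | (7,2) | tMaxX 0.6120 tMaxY 0.7200 | tΔX 1.1547 tΔY 2.0000
    t=0.6120 [x] (8,2) — stop
  → r_2 = 0.6120
beam 3: φ=45°, α=60°
  cosα=0.5000 sinα=0.8660 | (7,2) | tMaxX 1.0600 tMaxY 0.7390 | tΔX 2.0000 tΔY 1.1547
    t=0.7390 [y] (7,3) — stop
  → r_3 = 0.7390
beam 4: φ=135°, α=150°
  cosα=-0.8660 sinα=0.5000 | (7,2) | tMaxX 0.5427 tMaxY 1.2800 | tΔX 1.1547 tΔY 2.0000
    t=0.5427 [x] (6,2) — stop
  → r_4 = 0.5427

ranges = [0.9400, 0.6120, 0.7390, 0.5427]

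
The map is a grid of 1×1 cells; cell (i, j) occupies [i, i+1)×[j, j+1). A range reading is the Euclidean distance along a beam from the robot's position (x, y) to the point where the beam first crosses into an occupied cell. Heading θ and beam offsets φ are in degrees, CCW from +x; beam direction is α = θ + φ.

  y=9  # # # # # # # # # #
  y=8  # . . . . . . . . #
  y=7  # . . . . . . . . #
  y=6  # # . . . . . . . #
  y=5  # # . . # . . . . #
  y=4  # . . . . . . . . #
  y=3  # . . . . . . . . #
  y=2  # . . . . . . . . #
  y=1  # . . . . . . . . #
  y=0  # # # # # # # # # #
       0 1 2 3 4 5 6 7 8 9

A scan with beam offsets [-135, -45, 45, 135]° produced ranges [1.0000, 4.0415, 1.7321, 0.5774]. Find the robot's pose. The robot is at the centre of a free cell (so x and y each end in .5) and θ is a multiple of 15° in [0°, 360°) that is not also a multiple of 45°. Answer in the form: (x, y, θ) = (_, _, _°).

(x, y, θ) = (2.5, 1.5, 105°)

The pose lattice has 61·16 = 976 candidates. Test each by forward raycasting.
  (6.5, 1.5, 60°): beam 1 = 0.5176 ≠ 1.0000 ✗
  (7.5, 6.5, 15°): beam 1 = 6.3509 ≠ 1.0000 ✗
  (3.5, 3.5, 165°): beam 1 = 6.3509 ≠ 1.0000 ✗
  …
  (2.5, 1.5, 105°): r_1=1.0000, r_2=4.0415, r_3=1.7321, r_4=0.5774 — all match ✓
Unique over the lattice → pose = (2.5, 1.5, 105°).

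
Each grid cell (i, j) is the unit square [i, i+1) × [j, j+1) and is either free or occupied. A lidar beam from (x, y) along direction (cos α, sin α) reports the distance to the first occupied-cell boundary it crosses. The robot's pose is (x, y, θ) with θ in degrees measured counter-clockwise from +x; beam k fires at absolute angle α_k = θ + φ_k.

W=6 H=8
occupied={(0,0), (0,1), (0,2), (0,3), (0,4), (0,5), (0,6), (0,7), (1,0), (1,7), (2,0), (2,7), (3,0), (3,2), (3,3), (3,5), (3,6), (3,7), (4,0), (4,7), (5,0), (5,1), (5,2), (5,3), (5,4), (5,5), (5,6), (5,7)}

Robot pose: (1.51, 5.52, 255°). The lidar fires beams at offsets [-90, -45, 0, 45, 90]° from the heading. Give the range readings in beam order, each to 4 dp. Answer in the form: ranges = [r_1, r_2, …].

ranges = [0.5280, 0.5889, 1.9705, 2.9800, 1.5426]

beam 1: φ=-90°, α=165°
  dir = (cos 165°, sin 165°) = (-0.9659, 0.2588); from cell (1,5)
  next x-line at t=0.5280, next y-line at t=1.8546; Δt_x=1.0353, Δt_y=3.8637
    x: enter (0,5) at t=0.5280 ← occupied
  → r_1 = 0.5280
beam 2: φ=-45°, α=210°
  dir = (cos 210°, sin 210°) = (-0.8660, -0.5000); from cell (1,5)
  next x-line at t=0.5889, next y-line at t=1.0400; Δt_x=1.1547, Δt_y=2.0000
    x: enter (0,5) at t=0.5889 ← occupied
  → r_2 = 0.5889
beam 3: φ=0°, α=255°
  dir = (cos 255°, sin 255°) = (-0.2588, -0.9659); from cell (1,5)
  next x-line at t=1.9705, next y-line at t=0.5383; Δt_x=3.8637, Δt_y=1.0353
    y: enter (1,4) at t=0.5383
    y: enter (1,3) at t=1.5736
    x: enter (0,3) at t=1.9705 ← occupied
  → r_3 = 1.9705
beam 4: φ=45°, α=300°
  dir = (cos 300°, sin 300°) = (0.5000, -0.8660); from cell (1,5)
  next x-line at t=0.9800, next y-line at t=0.6004; Δt_x=2.0000, Δt_y=1.1547
    y: enter (1,4) at t=0.6004
    x: enter (2,4) at t=0.9800
    y: enter (2,3) at t=1.7551
    y: enter (2,2) at t=2.9098
    x: enter (3,2) at t=2.9800 ← occupied
  → r_4 = 2.9800
beam 5: φ=90°, α=345°
  dir = (cos 345°, sin 345°) = (0.9659, -0.2588); from cell (1,5)
  next x-line at t=0.5073, next y-line at t=2.0091; Δt_x=1.0353, Δt_y=3.8637
    x: enter (2,5) at t=0.5073
    x: enter (3,5) at t=1.5426 ← occupied
  → r_5 = 1.5426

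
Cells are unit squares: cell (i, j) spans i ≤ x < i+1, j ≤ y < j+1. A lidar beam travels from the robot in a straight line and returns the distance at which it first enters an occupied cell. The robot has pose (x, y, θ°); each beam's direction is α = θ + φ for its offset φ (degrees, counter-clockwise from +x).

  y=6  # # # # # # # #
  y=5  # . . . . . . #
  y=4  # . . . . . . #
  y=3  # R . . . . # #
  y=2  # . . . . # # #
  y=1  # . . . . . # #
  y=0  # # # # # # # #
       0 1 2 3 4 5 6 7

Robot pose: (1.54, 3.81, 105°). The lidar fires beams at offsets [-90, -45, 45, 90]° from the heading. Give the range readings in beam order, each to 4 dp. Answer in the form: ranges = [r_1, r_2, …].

beam 1: φ=-90°, α=15°
  cosα=0.9659 sinα=0.2588 | (1,3) | tMaxX 0.4762 tMaxY 0.7341 | tΔX 1.0353 tΔY 3.8637
    t=0.4762 [x] (2,3)
    t=0.7341 [y] (2,4)
    t=1.5115 [x] (3,4)
    t=2.5468 [x] (4,4)
    t=3.5821 [x] (5,4)
    t=4.5978 [y] (5,5)
    t=4.6173 [x] (6,5)
    t=5.6526 [x] (7,5) — stop
  → r_1 = 5.6526
beam 2: φ=-45°, α=60°
  cosα=0.5000 sinα=0.8660 | (1,3) | tMaxX 0.9200 tMaxY 0.2194 | tΔX 2.0000 tΔY 1.1547
    t=0.2194 [y] (1,4)
    t=0.9200 [x] (2,4)
    t=1.3741 [y] (2,5)
    t=2.5288 [y] (2,6) — stop
  → r_2 = 2.5288
beam 3: φ=45°, α=150°
  cosα=-0.8660 sinα=0.5000 | (1,3) | tMaxX 0.6235 tMaxY 0.3800 | tΔX 1.1547 tΔY 2.0000
    t=0.3800 [y] (1,4)
    t=0.6235 [x] (0,4) — stop
  → r_3 = 0.6235
beam 4: φ=90°, α=195°
  cosα=-0.9659 sinα=-0.2588 | (1,3) | tMaxX 0.5590 tMaxY 3.1296 | tΔX 1.0353 tΔY 3.8637
    t=0.5590 [x] (0,3) — stop
  → r_4 = 0.5590

ranges = [5.6526, 2.5288, 0.6235, 0.5590]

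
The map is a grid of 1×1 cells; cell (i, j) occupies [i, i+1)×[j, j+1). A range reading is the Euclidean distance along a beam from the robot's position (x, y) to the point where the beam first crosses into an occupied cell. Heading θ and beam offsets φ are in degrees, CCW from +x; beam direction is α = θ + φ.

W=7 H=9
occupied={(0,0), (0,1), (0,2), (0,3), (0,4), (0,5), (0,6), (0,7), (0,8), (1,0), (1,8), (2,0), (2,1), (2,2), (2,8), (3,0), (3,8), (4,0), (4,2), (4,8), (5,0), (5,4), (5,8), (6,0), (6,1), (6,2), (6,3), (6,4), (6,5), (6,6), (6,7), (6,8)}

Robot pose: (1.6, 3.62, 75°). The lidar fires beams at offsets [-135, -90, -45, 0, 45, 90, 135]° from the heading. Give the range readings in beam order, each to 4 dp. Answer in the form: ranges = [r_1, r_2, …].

ranges = [0.8000, 2.4847, 5.0807, 4.5345, 1.2000, 0.6212, 0.6928]

beam 1: φ=-135°, α=300°
  direction (0.5000, -0.8660); cell (1,3); t to first gridline: x 0.8000, y 0.7159 (then +2.0000 / +1.1547)
    (1,2) via y @ 0.7159
    (2,2) via x @ 0.8000  # hit
  → r_1 = 0.8000
beam 2: φ=-90°, α=345°
  direction (0.9659, -0.2588); cell (1,3); t to first gridline: x 0.4141, y 2.3955 (then +1.0353 / +3.8637)
    (2,3) via x @ 0.4141
    (3,3) via x @ 1.4494
    (3,2) via y @ 2.3955
    (4,2) via x @ 2.4847  # hit
  → r_2 = 2.4847
beam 3: φ=-45°, α=30°
  direction (0.8660, 0.5000); cell (1,3); t to first gridline: x 0.4619, y 0.7600 (then +1.1547 / +2.0000)
    (2,3) via x @ 0.4619
    (2,4) via y @ 0.7600
    (3,4) via x @ 1.6166
    (3,5) via y @ 2.7600
    (4,5) via x @ 2.7713
    (5,5) via x @ 3.9260
    (5,6) via y @ 4.7600
    (6,6) via x @ 5.0807  # hit
  → r_3 = 5.0807
beam 4: φ=0°, α=75°
  direction (0.2588, 0.9659); cell (1,3); t to first gridline: x 1.5455, y 0.3934 (then +3.8637 / +1.0353)
    (1,4) via y @ 0.3934
    (1,5) via y @ 1.4287
    (2,5) via x @ 1.5455
    (2,6) via y @ 2.4640
    (2,7) via y @ 3.4992
    (2,8) via y @ 4.5345  # hit
  → r_4 = 4.5345
beam 5: φ=45°, α=120°
  direction (-0.5000, 0.8660); cell (1,3); t to first gridline: x 1.2000, y 0.4388 (then +2.0000 / +1.1547)
    (1,4) via y @ 0.4388
    (0,4) via x @ 1.2000  # hit
  → r_5 = 1.2000
beam 6: φ=90°, α=165°
  direction (-0.9659, 0.2588); cell (1,3); t to first gridline: x 0.6212, y 1.4682 (then +1.0353 / +3.8637)
    (0,3) via x @ 0.6212  # hit
  → r_6 = 0.6212
beam 7: φ=135°, α=210°
  direction (-0.8660, -0.5000); cell (1,3); t to first gridline: x 0.6928, y 1.2400 (then +1.1547 / +2.0000)
    (0,3) via x @ 0.6928  # hit
  → r_7 = 0.6928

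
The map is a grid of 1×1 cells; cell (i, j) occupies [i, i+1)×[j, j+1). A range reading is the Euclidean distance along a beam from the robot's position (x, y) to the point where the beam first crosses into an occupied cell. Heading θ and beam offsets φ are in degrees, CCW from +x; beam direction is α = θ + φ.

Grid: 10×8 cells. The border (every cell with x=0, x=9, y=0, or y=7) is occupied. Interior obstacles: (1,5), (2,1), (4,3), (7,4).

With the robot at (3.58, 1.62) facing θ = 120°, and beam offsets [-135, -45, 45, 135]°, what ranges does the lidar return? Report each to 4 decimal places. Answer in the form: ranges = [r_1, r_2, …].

beam 1: φ=-135°, α=345°
  cosα=0.9659 sinα=-0.2588 | (3,1) | tMaxX 0.4348 tMaxY 2.3955 | tΔX 1.0353 tΔY 3.8637
    t=0.4348 [x] (4,1)
    t=1.4701 [x] (5,1)
    t=2.3955 [y] (5,0) — stop
  → r_1 = 2.3955
beam 2: φ=-45°, α=75°
  cosα=0.2588 sinα=0.9659 | (3,1) | tMaxX 1.6228 tMaxY 0.3934 | tΔX 3.8637 tΔY 1.0353
    t=0.3934 [y] (3,2)
    t=1.4287 [y] (3,3)
    t=1.6228 [x] (4,3) — stop
  → r_2 = 1.6228
beam 3: φ=45°, α=165°
  cosα=-0.9659 sinα=0.2588 | (3,1) | tMaxX 0.6005 tMaxY 1.4682 | tΔX 1.0353 tΔY 3.8637
    t=0.6005 [x] (2,1) — stop
  → r_3 = 0.6005
beam 4: φ=135°, α=255°
  cosα=-0.2588 sinα=-0.9659 | (3,1) | tMaxX 2.2409 tMaxY 0.6419 | tΔX 3.8637 tΔY 1.0353
    t=0.6419 [y] (3,0) — stop
  → r_4 = 0.6419

ranges = [2.3955, 1.6228, 0.6005, 0.6419]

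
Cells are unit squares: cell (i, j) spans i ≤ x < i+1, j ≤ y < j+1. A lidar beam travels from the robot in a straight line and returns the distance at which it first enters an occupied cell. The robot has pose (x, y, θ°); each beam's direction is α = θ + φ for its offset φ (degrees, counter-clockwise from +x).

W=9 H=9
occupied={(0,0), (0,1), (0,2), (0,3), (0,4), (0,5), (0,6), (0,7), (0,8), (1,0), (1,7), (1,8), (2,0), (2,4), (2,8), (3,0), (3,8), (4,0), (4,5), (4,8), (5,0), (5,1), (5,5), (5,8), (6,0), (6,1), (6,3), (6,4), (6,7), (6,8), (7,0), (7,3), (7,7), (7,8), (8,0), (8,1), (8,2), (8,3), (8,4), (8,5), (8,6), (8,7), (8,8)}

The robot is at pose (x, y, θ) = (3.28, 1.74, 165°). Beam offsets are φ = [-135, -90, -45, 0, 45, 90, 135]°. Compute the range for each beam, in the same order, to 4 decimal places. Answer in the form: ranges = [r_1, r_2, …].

ranges = [3.1408, 3.3750, 4.5600, 2.3604, 1.4800, 0.7661, 0.8545]

beam 1: φ=-135°, α=30°
  cosα=0.8660 sinα=0.5000 | (3,1) | tMaxX 0.8314 tMaxY 0.5200 | tΔX 1.1547 tΔY 2.0000
    t=0.5200 [y] (3,2)
    t=0.8314 [x] (4,2)
    t=1.9861 [x] (5,2)
    t=2.5200 [y] (5,3)
    t=3.1408 [x] (6,3) — stop
  → r_1 = 3.1408
beam 2: φ=-90°, α=75°
  cosα=0.2588 sinα=0.9659 | (3,1) | tMaxX 2.7819 tMaxY 0.2692 | tΔX 3.8637 tΔY 1.0353
    t=0.2692 [y] (3,2)
    t=1.3044 [y] (3,3)
    t=2.3397 [y] (3,4)
    t=2.7819 [x] (4,4)
    t=3.3750 [y] (4,5) — stop
  → r_2 = 3.3750
beam 3: φ=-45°, α=120°
  cosα=-0.5000 sinα=0.8660 | (3,1) | tMaxX 0.5600 tMaxY 0.3002 | tΔX 2.0000 tΔY 1.1547
    t=0.3002 [y] (3,2)
    t=0.5600 [x] (2,2)
    t=1.4549 [y] (2,3)
    t=2.5600 [x] (1,3)
    t=2.6096 [y] (1,4)
    t=3.7643 [y] (1,5)
    t=4.5600 [x] (0,5) — stop
  → r_3 = 4.5600
beam 4: φ=0°, α=165°
  cosα=-0.9659 sinα=0.2588 | (3,1) | tMaxX 0.2899 tMaxY 1.0046 | tΔX 1.0353 tΔY 3.8637
    t=0.2899 [x] (2,1)
    t=1.0046 [y] (2,2)
    t=1.3252 [x] (1,2)
    t=2.3604 [x] (0,2) — stop
  → r_4 = 2.3604
beam 5: φ=45°, α=210°
  cosα=-0.8660 sinα=-0.5000 | (3,1) | tMaxX 0.3233 tMaxY 1.4800 | tΔX 1.1547 tΔY 2.0000
    t=0.3233 [x] (2,1)
    t=1.4780 [x] (1,1)
    t=1.4800 [y] (1,0) — stop
  → r_5 = 1.4800
beam 6: φ=90°, α=255°
  cosα=-0.2588 sinα=-0.9659 | (3,1) | tMaxX 1.0818 tMaxY 0.7661 | tΔX 3.8637 tΔY 1.0353
    t=0.7661 [y] (3,0) — stop
  → r_6 = 0.7661
beam 7: φ=135°, α=300°
  cosα=0.5000 sinα=-0.8660 | (3,1) | tMaxX 1.4400 tMaxY 0.8545 | tΔX 2.0000 tΔY 1.1547
    t=0.8545 [y] (3,0) — stop
  → r_7 = 0.8545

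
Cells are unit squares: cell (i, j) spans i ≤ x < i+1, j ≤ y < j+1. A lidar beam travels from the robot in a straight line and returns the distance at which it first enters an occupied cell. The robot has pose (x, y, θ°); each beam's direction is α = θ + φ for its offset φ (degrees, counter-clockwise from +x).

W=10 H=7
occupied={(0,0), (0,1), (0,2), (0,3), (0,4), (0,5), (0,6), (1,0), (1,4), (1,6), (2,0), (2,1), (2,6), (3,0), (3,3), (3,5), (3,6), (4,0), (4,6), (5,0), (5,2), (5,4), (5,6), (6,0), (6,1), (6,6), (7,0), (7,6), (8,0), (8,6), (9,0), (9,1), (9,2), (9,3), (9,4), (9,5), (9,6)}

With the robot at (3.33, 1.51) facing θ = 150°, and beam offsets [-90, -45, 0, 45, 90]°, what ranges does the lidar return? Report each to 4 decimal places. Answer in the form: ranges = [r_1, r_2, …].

beam 1: φ=-90°, α=60°
  dir = (cos 60°, sin 60°) = (0.5000, 0.8660); from cell (3,1)
  next x-line at t=1.3400, next y-line at t=0.5658; Δt_x=2.0000, Δt_y=1.1547
    y: enter (3,2) at t=0.5658
    x: enter (4,2) at t=1.3400
    y: enter (4,3) at t=1.7205
    y: enter (4,4) at t=2.8752
    x: enter (5,4) at t=3.3400 ← occupied
  → r_1 = 3.3400
beam 2: φ=-45°, α=105°
  dir = (cos 105°, sin 105°) = (-0.2588, 0.9659); from cell (3,1)
  next x-line at t=1.2750, next y-line at t=0.5073; Δt_x=3.8637, Δt_y=1.0353
    y: enter (3,2) at t=0.5073
    x: enter (2,2) at t=1.2750
    y: enter (2,3) at t=1.5426
    y: enter (2,4) at t=2.5778
    y: enter (2,5) at t=3.6131
    y: enter (2,6) at t=4.6484 ← occupied
  → r_2 = 4.6484
beam 3: φ=0°, α=150°
  dir = (cos 150°, sin 150°) = (-0.8660, 0.5000); from cell (3,1)
  next x-line at t=0.3811, next y-line at t=0.9800; Δt_x=1.1547, Δt_y=2.0000
    x: enter (2,1) at t=0.3811 ← occupied
  → r_3 = 0.3811
beam 4: φ=45°, α=195°
  dir = (cos 195°, sin 195°) = (-0.9659, -0.2588); from cell (3,1)
  next x-line at t=0.3416, next y-line at t=1.9705; Δt_x=1.0353, Δt_y=3.8637
    x: enter (2,1) at t=0.3416 ← occupied
  → r_4 = 0.3416
beam 5: φ=90°, α=240°
  dir = (cos 240°, sin 240°) = (-0.5000, -0.8660); from cell (3,1)
  next x-line at t=0.6600, next y-line at t=0.5889; Δt_x=2.0000, Δt_y=1.1547
    y: enter (3,0) at t=0.5889 ← occupied
  → r_5 = 0.5889

ranges = [3.3400, 4.6484, 0.3811, 0.3416, 0.5889]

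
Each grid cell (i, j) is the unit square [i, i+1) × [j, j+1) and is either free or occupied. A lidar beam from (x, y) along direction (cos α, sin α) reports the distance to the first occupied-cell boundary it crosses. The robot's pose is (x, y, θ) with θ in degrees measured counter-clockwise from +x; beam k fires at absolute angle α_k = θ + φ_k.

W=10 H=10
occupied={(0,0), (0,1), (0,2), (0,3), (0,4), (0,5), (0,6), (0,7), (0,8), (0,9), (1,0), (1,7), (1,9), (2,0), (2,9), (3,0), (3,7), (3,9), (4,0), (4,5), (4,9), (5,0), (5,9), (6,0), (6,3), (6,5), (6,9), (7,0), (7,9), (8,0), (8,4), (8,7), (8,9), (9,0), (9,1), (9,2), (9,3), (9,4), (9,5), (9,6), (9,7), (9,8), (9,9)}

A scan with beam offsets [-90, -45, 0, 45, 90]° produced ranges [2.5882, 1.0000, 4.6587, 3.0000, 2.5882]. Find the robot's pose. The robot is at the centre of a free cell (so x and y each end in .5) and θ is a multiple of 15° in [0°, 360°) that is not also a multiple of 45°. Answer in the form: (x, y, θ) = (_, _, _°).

Enumerate (i+0.5, j+0.5, θ) over the 57 free cells and 16 admissible headings. For each, cast all 5 beams and compare to the given ranges.
  (5.5, 7.5, 120°): beam 1 = 3.0000 ≠ 2.5882 ✗
  (1.5, 5.5, 345°): beam 1 = 1.9319 ≠ 2.5882 ✗
  (5.5, 4.5, 300°): beam 1 = 5.1962 ≠ 2.5882 ✗
  (3.5, 6.5, 165°): beam 1 = 0.5176 ≠ 2.5882 ✗
  …
  (3.5, 4.5, 75°): r_1=2.5882, r_2=1.0000, r_3=4.6587, r_4=3.0000, r_5=2.5882 — all match ✓
Only this pose fits every beam.

(x, y, θ) = (3.5, 4.5, 75°)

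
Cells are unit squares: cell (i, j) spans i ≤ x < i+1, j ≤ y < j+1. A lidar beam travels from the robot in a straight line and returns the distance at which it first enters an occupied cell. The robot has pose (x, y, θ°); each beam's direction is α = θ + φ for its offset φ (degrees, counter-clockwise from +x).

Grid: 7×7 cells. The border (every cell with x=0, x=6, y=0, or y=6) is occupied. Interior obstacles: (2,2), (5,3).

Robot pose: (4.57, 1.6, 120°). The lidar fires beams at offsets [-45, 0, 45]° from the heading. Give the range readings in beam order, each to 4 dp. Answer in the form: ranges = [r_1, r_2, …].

ranges = [1.6614, 5.0807, 1.6254]

beam 1: φ=-45°, α=75°
  cosα=0.2588 sinα=0.9659 | (4,1) | tMaxX 1.6614 tMaxY 0.4141 | tΔX 3.8637 tΔY 1.0353
    t=0.4141 [y] (4,2)
    t=1.4494 [y] (4,3)
    t=1.6614 [x] (5,3) — stop
  → r_1 = 1.6614
beam 2: φ=0°, α=120°
  cosα=-0.5000 sinα=0.8660 | (4,1) | tMaxX 1.1400 tMaxY 0.4619 | tΔX 2.0000 tΔY 1.1547
    t=0.4619 [y] (4,2)
    t=1.1400 [x] (3,2)
    t=1.6166 [y] (3,3)
    t=2.7713 [y] (3,4)
    t=3.1400 [x] (2,4)
    t=3.9260 [y] (2,5)
    t=5.0807 [y] (2,6) — stop
  → r_2 = 5.0807
beam 3: φ=45°, α=165°
  cosα=-0.9659 sinα=0.2588 | (4,1) | tMaxX 0.5901 tMaxY 1.5455 | tΔX 1.0353 tΔY 3.8637
    t=0.5901 [x] (3,1)
    t=1.5455 [y] (3,2)
    t=1.6254 [x] (2,2) — stop
  → r_3 = 1.6254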